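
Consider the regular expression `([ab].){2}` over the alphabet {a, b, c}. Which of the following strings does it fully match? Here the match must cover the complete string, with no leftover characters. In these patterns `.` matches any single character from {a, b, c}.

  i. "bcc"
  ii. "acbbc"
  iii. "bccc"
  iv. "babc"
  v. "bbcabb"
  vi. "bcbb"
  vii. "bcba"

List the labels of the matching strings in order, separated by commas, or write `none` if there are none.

i. "bcc" → no match
ii. "acbbc" → no match
iii. "bccc" → no match
iv. "babc" → match
v. "bbcabb" → no match
vi. "bcbb" → match
vii. "bcba" → match

iv, vi, vii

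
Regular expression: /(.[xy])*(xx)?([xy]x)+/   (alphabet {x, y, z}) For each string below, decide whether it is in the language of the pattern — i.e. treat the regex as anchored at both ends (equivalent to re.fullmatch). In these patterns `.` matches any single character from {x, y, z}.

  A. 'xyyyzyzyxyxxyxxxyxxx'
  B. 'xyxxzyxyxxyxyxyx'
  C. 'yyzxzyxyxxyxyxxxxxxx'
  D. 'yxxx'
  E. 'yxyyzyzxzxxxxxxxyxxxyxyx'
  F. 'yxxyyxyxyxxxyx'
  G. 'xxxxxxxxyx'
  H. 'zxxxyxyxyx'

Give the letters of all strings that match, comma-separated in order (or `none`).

A → match
B → match
C → match
D → match
E → match
F → match
G → match
H → match

A, B, C, D, E, F, G, H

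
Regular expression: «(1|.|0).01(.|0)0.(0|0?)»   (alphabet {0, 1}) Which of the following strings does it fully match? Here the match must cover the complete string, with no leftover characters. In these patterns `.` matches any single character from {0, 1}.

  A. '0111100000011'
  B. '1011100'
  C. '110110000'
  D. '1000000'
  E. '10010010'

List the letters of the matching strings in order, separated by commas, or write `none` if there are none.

E

A → no match
B → no match
C → no match
D → no match
E → match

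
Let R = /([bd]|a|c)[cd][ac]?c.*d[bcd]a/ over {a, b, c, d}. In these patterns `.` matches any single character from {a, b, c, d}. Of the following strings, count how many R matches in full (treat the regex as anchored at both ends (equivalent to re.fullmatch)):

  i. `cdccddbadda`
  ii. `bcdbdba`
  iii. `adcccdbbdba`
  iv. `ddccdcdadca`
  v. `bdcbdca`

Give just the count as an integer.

i → match
ii → no match
iii → match
iv → match
v → match
Total matched: 4

4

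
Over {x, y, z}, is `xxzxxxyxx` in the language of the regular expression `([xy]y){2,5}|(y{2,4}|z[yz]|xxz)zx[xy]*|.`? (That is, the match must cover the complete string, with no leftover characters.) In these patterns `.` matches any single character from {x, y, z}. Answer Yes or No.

No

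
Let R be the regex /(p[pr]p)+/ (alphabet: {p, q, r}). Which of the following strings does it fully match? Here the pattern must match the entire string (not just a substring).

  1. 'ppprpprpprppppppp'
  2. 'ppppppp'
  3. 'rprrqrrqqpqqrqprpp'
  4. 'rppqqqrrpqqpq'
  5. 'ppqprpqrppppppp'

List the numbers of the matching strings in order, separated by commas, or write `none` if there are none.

none

1 → no match
2. 'ppppppp' → no match
3 → no match — must start with 'p'
4 → no match — must start with 'p'
5 → no match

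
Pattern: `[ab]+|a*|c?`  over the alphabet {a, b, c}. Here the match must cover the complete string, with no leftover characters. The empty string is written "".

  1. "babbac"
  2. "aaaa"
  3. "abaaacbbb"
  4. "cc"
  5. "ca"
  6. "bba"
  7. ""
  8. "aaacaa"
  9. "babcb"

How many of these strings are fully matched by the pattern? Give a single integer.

3

1 → no match
2 → match
3 → no match
4 → no match
5 → no match
6 → match
7 → match
8 → no match
9 → no match
Total matched: 3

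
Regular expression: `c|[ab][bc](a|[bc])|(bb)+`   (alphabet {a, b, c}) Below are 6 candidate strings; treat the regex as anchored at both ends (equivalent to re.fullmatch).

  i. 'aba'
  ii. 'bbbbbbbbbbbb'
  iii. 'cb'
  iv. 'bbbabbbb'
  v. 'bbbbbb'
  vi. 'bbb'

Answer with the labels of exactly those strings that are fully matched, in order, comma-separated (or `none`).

i, ii, v, vi

i. 'aba' → match
ii. 'bbbbbbbbbbbb' → match
iii. 'cb' → no match
iv. 'bbbabbbb' → no match
v. 'bbbbbb' → match
vi. 'bbb' → match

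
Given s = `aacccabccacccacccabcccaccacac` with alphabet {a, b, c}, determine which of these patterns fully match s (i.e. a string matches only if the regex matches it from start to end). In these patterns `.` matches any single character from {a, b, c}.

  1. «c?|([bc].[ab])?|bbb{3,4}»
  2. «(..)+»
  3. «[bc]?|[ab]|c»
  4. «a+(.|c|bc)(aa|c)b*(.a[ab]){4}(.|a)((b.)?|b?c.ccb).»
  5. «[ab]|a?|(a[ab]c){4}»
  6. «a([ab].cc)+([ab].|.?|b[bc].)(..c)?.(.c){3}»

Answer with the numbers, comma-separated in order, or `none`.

6

1 → no match
2 → no match
3 → no match
4 → no match
5 → no match
6 → match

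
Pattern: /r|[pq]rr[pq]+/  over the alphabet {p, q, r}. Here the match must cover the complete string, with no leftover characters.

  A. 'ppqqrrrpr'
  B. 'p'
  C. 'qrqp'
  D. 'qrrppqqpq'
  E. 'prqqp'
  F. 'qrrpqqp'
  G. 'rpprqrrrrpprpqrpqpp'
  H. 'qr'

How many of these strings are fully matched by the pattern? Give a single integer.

A. 'ppqqrrrpr' → no match
B. 'p' → no match
C. 'qrqp' → no match
D. 'qrrppqqpq' → match
E. 'prqqp' → no match
F. 'qrrpqqp' → match
G → no match
H. 'qr' → no match
Total matched: 2

2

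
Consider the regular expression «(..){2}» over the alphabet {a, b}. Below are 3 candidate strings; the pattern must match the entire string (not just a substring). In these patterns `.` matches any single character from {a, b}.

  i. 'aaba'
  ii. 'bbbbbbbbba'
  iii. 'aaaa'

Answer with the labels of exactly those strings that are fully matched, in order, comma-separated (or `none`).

i, iii

i → match
ii → no match
iii → match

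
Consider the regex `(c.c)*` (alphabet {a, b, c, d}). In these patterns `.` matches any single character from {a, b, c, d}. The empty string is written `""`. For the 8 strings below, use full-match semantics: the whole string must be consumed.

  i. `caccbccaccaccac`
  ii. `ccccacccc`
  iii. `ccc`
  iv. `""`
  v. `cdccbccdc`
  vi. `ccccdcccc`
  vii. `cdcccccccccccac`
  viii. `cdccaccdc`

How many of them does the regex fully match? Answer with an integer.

i → match
ii. `ccccacccc` → match
iii. `ccc` → match
iv. `""` → match
v. `cdccbccdc` → match
vi. `ccccdcccc` → match
vii → match
viii. `cdccaccdc` → match
Total matched: 8

8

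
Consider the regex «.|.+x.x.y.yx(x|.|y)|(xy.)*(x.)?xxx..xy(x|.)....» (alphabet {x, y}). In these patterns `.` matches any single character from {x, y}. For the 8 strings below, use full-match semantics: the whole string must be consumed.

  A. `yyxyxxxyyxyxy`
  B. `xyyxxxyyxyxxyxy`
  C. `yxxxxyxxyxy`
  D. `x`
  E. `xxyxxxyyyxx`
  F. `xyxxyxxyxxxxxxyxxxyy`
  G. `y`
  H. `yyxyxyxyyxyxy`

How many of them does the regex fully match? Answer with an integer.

A → match
B → match
C. `yxxxxyxxyxy` → no match
D. `x` → match
E. `xxyxxxyyyxx` → no match
F → match
G. `y` → match
H → match
Total matched: 6

6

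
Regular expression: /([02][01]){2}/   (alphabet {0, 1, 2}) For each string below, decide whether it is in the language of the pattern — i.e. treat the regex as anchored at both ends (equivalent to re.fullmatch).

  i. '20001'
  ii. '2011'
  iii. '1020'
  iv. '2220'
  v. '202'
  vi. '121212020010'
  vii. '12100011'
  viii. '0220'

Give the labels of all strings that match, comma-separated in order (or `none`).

none

i → no match
ii → no match
iii → no match
iv → no match
v → no match
vi → no match
vii → no match
viii → no match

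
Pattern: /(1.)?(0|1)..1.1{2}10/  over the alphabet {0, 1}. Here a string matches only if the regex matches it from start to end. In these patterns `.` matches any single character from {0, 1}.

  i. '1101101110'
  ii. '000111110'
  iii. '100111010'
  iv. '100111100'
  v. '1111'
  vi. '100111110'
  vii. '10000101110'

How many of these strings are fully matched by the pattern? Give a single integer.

i → no match
ii → match
iii → no match — must end with '110'
iv → no match — must end with '110'
v → no match — must end with '110'
vi → match
vii → match
Total matched: 3

3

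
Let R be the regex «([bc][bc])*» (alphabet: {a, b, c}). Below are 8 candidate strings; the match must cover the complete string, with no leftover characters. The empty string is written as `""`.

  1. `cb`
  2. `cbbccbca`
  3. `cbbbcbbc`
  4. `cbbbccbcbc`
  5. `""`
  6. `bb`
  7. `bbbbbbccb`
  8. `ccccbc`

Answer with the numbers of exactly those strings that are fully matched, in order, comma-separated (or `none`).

1, 3, 4, 5, 6, 8

1 → match
2 → no match
3 → match
4 → match
5 → match
6 → match
7 → no match
8 → match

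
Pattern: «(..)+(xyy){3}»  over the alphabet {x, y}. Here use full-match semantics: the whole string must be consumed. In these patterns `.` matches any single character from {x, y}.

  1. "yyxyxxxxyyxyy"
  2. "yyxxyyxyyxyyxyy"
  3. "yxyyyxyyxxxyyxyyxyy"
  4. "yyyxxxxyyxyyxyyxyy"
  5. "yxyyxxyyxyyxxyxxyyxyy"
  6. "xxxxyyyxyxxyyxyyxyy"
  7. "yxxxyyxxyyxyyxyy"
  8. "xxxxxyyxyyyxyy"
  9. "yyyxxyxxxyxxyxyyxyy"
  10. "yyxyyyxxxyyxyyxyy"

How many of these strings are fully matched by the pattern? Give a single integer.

4

1 → no match
2 → match
3 → match
4 → no match
5 → no match
6 → match
7 → no match
8 → no match
9 → no match
10 → match
Total matched: 4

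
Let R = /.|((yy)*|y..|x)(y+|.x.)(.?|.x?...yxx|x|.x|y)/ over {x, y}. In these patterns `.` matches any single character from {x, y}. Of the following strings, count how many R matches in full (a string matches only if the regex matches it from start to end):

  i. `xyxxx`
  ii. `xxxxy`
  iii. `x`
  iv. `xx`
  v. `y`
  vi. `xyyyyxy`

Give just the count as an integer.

4

i → match
ii → match
iii → match
iv → no match
v → match
vi → no match
Total matched: 4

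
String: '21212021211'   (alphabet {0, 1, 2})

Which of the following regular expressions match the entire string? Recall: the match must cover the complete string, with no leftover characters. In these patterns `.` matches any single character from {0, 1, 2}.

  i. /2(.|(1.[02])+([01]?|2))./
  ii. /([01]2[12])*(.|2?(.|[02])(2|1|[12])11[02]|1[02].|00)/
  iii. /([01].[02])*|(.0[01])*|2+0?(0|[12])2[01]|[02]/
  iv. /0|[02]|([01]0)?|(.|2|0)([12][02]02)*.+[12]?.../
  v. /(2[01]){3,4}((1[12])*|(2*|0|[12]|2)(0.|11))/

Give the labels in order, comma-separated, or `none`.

i → no match
ii → no match
iii → no match
iv → match
v → match

iv, v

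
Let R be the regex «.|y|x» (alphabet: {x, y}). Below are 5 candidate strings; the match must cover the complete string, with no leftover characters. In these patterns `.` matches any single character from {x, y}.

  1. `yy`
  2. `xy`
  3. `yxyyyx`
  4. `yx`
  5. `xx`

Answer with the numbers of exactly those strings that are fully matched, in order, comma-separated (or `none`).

1 → no match
2 → no match
3 → no match
4 → no match
5 → no match

none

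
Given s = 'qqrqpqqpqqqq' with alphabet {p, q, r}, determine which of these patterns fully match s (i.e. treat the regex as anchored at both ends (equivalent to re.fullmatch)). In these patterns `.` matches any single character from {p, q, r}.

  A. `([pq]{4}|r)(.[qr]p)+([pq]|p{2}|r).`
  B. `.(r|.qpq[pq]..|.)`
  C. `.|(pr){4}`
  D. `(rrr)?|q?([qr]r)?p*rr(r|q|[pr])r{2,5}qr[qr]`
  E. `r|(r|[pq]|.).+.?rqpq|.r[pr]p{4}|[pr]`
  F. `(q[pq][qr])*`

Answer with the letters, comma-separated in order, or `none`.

F

A → no match
B → no match
C → no match
D → no match
E → no match
F → match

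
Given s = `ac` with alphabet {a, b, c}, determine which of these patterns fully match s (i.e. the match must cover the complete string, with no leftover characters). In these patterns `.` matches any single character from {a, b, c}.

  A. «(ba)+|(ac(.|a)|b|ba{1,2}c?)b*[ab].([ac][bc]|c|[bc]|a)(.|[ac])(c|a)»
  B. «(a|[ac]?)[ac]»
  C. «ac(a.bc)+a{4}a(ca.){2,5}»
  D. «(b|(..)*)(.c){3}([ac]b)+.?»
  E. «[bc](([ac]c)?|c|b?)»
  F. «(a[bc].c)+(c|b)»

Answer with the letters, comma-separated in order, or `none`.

B

A → no match
B → match
C → no match — must start with `aca`
D → no match
E → no match
F → no match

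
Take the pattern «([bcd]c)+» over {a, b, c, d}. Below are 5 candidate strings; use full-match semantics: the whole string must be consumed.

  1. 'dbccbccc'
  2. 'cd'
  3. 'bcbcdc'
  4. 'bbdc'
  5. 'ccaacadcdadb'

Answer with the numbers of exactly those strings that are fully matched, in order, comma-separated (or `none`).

1 → no match
2 → no match — must end with 'c'
3 → match
4 → no match
5 → no match — must end with 'c'

3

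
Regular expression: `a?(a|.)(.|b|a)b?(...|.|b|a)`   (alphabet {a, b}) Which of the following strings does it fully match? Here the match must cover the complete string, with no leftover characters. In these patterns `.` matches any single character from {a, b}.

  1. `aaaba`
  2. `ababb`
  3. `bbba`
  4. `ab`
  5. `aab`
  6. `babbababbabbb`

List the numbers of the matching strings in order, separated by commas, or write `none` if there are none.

1, 2, 3, 5

1. `aaaba` → match
2. `ababb` → match
3. `bbba` → match
4. `ab` → no match
5. `aab` → match
6 → no match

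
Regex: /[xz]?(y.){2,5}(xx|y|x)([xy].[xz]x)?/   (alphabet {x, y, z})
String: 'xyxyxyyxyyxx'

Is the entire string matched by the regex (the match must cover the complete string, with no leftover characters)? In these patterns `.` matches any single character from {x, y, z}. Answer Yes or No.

Yes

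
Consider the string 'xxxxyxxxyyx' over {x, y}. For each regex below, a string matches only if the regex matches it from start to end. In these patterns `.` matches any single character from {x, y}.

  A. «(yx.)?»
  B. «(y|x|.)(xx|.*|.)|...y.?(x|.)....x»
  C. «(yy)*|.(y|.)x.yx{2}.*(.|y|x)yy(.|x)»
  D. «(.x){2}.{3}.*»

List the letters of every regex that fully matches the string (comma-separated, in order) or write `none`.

A → no match
B → match
C → match
D → match

B, C, D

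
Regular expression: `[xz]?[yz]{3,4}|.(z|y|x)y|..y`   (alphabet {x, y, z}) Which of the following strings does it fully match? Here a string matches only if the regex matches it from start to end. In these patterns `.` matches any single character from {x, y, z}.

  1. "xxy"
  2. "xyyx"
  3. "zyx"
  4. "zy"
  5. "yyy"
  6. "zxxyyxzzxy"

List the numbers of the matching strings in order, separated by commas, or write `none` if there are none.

1, 5

1. "xxy" → match
2. "xyyx" → no match
3. "zyx" → no match
4. "zy" → no match
5. "yyy" → match
6. "zxxyyxzzxy" → no match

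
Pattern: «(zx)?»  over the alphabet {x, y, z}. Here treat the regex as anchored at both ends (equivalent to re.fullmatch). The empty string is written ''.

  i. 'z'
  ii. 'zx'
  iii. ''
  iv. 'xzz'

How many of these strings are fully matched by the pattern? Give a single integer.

2

i. 'z' → no match
ii. 'zx' → match
iii. '' → match
iv. 'xzz' → no match
Total matched: 2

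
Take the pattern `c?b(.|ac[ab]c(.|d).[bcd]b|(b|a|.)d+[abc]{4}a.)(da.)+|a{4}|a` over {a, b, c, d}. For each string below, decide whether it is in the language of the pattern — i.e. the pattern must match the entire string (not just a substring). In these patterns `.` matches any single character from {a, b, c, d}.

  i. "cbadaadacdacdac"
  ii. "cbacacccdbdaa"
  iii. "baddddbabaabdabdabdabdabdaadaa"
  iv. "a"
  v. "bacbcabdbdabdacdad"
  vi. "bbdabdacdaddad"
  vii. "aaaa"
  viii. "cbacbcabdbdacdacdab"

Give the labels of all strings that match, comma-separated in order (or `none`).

i → match
ii → match
iii → match
iv. "a" → match
v → match
vi → match
vii. "aaaa" → match
viii → match

i, ii, iii, iv, v, vi, vii, viii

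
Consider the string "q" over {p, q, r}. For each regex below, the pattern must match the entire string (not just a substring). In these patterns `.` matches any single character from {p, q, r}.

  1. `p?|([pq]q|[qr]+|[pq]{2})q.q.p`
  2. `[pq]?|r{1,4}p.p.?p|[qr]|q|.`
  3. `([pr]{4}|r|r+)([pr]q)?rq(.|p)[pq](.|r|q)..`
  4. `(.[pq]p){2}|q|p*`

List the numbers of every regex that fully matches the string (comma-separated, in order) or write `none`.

1 → no match
2 → match
3 → no match
4 → match

2, 4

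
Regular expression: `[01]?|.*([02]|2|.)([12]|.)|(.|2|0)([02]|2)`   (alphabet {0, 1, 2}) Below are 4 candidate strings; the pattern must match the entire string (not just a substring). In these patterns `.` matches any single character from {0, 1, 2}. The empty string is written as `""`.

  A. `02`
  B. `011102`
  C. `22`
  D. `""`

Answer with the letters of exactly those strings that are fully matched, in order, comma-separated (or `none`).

A → match
B → match
C → match
D → match

A, B, C, D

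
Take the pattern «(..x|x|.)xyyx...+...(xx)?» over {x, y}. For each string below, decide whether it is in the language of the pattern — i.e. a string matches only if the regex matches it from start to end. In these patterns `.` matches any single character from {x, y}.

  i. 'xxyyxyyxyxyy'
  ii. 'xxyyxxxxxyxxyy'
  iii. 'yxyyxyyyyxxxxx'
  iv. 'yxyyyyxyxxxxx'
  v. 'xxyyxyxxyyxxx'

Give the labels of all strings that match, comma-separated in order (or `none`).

i, ii, iii, v

i → match
ii → match
iii → match
iv → no match
v → match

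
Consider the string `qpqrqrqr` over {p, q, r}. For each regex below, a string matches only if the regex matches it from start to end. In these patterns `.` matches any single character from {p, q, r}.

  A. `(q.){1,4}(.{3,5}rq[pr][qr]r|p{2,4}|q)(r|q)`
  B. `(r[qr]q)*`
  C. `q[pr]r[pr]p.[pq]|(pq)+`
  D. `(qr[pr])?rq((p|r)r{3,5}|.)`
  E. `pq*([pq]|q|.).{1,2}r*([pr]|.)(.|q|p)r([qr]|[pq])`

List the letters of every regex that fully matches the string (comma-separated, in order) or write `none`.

A → match
B → no match
C → no match
D → no match
E → no match — must start with `p`

A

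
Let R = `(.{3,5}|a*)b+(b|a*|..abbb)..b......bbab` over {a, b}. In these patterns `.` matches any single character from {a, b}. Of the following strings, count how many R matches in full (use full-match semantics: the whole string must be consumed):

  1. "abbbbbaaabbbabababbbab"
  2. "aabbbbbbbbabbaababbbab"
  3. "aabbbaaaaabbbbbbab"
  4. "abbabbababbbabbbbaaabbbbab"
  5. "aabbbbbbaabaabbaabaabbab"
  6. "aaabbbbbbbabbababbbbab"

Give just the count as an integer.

1 → match
2 → match
3 → no match
4 → no match
5 → no match
6 → match
Total matched: 3

3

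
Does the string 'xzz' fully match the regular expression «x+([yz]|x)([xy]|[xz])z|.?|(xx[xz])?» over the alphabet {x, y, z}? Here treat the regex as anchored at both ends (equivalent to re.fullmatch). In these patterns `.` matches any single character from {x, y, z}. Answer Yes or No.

No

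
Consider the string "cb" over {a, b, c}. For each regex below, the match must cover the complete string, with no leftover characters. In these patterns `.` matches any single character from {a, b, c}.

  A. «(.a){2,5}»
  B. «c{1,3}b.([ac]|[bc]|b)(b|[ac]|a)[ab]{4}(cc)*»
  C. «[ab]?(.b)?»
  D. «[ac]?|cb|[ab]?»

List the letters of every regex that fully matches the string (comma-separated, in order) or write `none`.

C, D

A → no match — must end with "a"
B → no match
C → match
D → match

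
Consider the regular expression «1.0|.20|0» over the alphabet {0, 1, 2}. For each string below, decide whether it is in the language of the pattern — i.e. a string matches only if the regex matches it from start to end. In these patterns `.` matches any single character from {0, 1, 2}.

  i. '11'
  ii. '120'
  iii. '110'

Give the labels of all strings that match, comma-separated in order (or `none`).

ii, iii

i → no match
ii → match
iii → match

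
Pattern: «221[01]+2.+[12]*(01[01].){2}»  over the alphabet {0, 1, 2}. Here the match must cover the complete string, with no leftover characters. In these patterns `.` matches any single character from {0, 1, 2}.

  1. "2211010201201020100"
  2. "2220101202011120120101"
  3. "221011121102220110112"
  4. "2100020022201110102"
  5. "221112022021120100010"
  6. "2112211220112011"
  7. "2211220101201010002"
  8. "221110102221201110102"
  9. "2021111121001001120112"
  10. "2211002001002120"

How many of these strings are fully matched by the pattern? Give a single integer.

2

1 → match
2 → no match — must start with "221"
3 → no match
4 → no match — must start with "221"
5 → no match
6 → no match — must start with "221"
7 → no match
8 → match
9 → no match — must start with "221"
10 → no match
Total matched: 2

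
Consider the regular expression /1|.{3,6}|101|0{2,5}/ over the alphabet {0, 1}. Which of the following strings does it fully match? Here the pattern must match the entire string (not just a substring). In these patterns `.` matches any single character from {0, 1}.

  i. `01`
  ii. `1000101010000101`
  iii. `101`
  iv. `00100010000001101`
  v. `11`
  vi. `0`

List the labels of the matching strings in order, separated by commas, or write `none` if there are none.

iii

i. `01` → no match
ii → no match
iii. `101` → match
iv → no match
v. `11` → no match
vi. `0` → no match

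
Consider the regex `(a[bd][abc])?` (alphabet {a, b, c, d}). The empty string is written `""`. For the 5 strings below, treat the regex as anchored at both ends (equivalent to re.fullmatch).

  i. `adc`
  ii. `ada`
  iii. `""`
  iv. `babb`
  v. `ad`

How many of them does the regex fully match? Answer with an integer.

i → match
ii → match
iii → match
iv → no match
v → no match
Total matched: 3

3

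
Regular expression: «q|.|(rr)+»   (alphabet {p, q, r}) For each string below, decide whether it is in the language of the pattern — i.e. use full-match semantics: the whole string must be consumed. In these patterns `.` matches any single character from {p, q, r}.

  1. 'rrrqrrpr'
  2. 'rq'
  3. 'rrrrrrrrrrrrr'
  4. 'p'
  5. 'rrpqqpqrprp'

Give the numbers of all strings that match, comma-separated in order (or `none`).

1 → no match
2 → no match
3 → no match
4 → match
5 → no match

4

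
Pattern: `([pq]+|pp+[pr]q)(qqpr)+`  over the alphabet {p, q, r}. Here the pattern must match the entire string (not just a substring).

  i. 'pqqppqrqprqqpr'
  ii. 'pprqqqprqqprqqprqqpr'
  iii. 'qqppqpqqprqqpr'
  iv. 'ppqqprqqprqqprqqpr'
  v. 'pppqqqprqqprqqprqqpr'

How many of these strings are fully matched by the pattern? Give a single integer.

i → no match
ii → match
iii → match
iv → match
v → match
Total matched: 4

4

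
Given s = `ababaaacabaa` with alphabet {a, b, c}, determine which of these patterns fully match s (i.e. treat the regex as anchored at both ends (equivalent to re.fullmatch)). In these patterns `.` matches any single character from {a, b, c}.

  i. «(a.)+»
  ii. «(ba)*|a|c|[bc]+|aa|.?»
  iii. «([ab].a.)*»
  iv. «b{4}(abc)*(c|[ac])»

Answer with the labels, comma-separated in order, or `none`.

i, iii

i → match
ii → no match
iii → match
iv → no match — must start with `b`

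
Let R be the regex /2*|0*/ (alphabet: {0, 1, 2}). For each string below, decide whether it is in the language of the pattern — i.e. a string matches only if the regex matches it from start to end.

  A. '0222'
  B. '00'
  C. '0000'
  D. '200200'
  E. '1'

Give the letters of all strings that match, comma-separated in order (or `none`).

B, C

A → no match
B → match
C → match
D → no match
E → no match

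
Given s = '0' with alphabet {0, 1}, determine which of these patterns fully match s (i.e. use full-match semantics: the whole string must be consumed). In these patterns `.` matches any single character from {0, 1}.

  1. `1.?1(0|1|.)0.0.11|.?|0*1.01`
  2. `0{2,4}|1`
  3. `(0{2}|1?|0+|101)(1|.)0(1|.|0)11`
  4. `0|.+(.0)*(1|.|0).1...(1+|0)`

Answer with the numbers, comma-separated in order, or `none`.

1, 4

1 → match
2 → no match
3 → no match — must end with '11'
4 → match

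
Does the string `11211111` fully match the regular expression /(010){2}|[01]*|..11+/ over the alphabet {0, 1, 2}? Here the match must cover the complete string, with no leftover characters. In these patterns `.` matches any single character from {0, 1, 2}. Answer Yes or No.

No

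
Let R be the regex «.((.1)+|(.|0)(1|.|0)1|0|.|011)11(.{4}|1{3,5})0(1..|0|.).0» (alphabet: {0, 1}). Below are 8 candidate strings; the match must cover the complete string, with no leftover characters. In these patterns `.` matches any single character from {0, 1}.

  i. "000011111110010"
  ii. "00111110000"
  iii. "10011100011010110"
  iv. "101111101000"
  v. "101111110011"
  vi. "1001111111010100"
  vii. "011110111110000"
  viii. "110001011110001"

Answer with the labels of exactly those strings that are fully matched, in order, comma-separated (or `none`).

ii, vi

i → no match
ii → match
iii → no match
iv → no match
v → no match — must end with "0"
vi → match
vii → no match
viii → no match — must end with "0"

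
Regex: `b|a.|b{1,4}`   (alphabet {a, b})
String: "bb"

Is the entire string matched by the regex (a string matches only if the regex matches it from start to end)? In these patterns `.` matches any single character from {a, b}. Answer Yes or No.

Yes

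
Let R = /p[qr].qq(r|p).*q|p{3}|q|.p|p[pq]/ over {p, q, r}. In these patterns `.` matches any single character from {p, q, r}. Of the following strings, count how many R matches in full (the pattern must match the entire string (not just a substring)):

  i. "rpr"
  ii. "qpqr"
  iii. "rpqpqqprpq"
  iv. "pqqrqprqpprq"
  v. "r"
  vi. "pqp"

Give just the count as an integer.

0

i → no match
ii → no match
iii → no match
iv → no match
v → no match
vi → no match
Total matched: 0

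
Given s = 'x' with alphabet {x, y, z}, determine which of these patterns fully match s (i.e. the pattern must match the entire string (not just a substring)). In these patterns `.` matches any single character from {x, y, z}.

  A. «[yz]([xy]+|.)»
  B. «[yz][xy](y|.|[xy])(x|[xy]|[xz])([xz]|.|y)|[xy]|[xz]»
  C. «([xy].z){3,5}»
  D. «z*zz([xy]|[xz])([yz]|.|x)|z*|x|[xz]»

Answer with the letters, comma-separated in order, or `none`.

B, D

A → no match
B → match
C → no match — must end with 'z'
D → match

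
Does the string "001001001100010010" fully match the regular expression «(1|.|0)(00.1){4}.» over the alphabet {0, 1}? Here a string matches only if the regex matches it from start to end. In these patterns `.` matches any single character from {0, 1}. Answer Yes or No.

No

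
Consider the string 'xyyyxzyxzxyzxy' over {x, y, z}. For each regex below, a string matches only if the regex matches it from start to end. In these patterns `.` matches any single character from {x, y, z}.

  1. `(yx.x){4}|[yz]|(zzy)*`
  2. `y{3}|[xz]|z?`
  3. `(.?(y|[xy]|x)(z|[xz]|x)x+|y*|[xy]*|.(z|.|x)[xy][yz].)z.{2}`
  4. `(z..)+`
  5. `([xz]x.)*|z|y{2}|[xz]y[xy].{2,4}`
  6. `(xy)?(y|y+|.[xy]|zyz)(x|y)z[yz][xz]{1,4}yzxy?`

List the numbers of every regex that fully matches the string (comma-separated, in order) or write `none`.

6

1 → no match
2 → no match
3 → no match
4 → no match — must start with 'z'
5 → no match
6 → match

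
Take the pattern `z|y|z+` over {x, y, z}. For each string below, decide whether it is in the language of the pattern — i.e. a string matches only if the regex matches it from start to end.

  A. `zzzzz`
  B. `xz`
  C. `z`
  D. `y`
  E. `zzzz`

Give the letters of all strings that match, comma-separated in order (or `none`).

A, C, D, E

A → match
B → no match
C → match
D → match
E → match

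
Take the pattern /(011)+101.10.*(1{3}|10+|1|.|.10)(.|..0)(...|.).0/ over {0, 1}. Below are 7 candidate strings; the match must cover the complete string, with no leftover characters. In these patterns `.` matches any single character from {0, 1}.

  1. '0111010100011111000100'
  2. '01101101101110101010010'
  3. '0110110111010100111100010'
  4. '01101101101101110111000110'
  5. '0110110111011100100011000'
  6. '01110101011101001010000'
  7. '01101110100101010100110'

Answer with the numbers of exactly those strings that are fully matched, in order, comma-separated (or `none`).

1 → match
2 → match
3 → match
4 → match
5 → match
6 → match
7 → no match

1, 2, 3, 4, 5, 6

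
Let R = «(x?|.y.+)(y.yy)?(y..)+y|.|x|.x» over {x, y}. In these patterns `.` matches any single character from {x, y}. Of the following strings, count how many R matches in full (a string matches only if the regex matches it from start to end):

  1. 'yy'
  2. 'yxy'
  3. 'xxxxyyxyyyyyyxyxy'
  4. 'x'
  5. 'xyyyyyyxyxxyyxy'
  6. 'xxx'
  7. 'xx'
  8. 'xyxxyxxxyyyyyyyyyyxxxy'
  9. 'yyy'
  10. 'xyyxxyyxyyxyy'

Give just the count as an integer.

1. 'yy' → no match
2. 'yxy' → no match
3 → no match
4. 'x' → match
5 → match
6. 'xxx' → no match
7. 'xx' → match
8 → no match
9. 'yyy' → no match
10 → match
Total matched: 4

4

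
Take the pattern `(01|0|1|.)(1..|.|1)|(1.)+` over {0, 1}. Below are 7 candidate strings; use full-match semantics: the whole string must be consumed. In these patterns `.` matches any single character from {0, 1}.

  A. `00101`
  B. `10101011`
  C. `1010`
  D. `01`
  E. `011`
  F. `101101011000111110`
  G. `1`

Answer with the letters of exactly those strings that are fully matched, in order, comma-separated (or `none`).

A → no match
B → match
C → match
D → match
E → match
F → no match
G → no match

B, C, D, E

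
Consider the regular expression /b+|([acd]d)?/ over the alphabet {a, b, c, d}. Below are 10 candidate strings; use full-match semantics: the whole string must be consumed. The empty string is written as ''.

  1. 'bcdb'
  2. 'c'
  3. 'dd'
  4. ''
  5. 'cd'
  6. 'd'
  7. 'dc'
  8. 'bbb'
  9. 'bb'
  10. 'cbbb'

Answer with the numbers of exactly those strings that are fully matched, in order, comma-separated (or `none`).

3, 4, 5, 8, 9

1 → no match
2 → no match
3 → match
4 → match
5 → match
6 → no match
7 → no match
8 → match
9 → match
10 → no match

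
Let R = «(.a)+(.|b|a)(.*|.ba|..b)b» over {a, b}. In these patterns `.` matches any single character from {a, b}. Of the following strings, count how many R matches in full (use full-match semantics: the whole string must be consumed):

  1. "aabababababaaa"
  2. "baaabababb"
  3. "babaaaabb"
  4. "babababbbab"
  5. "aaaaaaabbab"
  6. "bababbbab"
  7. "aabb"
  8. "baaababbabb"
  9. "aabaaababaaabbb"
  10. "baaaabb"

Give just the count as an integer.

1 → no match — must end with "b"
2 → match
3 → match
4 → match
5 → match
6 → match
7 → match
8 → match
9 → match
10 → match
Total matched: 9

9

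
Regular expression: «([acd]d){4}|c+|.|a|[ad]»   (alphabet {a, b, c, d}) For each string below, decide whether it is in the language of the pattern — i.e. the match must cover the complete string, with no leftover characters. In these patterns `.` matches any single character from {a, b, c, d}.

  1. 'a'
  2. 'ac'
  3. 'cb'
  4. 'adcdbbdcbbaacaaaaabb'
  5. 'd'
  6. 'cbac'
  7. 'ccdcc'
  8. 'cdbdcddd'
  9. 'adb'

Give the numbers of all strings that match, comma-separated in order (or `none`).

1 → match
2 → no match
3 → no match
4 → no match
5 → match
6 → no match
7 → no match
8 → no match
9 → no match

1, 5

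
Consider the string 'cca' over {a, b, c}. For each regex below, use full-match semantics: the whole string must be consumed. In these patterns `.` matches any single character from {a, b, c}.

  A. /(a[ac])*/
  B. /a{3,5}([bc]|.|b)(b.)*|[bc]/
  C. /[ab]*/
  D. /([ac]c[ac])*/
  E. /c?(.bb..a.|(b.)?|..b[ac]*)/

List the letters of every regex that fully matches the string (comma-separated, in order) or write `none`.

A → no match
B → no match
C → no match
D → match
E → no match

D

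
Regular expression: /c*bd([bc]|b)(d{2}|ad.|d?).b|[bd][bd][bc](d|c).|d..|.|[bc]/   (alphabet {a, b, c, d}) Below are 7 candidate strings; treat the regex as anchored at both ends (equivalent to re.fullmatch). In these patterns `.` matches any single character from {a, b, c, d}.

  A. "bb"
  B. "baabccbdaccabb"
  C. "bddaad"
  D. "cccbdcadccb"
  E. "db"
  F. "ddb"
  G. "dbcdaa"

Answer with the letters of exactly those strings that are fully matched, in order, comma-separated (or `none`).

A → no match
B → no match
C → no match
D → match
E → no match
F → match
G → no match

D, F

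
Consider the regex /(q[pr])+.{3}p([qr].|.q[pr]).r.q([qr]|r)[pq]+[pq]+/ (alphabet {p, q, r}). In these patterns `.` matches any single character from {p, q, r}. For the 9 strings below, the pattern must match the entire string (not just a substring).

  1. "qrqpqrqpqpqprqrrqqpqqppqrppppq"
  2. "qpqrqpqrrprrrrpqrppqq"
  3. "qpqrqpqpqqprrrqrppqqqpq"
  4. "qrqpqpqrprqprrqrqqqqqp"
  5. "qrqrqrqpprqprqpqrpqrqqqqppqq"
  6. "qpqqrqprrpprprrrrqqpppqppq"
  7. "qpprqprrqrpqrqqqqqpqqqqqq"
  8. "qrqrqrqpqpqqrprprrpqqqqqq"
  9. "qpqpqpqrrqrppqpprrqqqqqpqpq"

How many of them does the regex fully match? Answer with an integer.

7

1 → no match
2 → match
3 → match
4 → match
5 → match
6 → no match
7 → match
8 → match
9 → match
Total matched: 7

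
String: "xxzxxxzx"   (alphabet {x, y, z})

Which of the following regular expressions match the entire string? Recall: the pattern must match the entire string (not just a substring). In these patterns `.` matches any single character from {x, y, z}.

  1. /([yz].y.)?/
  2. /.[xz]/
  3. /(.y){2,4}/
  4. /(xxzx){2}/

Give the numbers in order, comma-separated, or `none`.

4

1 → no match
2 → no match
3 → no match — must end with "y"
4 → match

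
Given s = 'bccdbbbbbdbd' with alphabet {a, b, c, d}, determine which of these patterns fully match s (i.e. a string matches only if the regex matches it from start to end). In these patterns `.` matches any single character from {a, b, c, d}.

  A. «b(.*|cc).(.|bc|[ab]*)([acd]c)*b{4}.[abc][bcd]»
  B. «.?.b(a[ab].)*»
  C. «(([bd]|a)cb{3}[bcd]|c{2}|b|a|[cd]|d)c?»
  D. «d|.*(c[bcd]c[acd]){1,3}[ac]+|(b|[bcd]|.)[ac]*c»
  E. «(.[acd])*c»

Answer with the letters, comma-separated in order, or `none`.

A → match
B → no match
C → no match
D → no match
E → no match — must end with 'c'

A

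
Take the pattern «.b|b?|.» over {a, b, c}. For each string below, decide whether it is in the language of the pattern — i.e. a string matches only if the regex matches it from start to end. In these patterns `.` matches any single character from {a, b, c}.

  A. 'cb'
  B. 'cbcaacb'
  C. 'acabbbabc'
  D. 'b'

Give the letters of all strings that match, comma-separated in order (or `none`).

A → match
B → no match
C → no match
D → match

A, D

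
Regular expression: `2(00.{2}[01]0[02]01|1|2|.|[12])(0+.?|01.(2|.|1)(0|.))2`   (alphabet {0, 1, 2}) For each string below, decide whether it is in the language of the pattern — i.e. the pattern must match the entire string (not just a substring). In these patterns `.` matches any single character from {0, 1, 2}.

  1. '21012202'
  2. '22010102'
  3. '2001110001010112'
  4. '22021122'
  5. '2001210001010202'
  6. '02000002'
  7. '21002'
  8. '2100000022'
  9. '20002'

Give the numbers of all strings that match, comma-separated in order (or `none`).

1, 2, 3, 5, 7, 8, 9

1 → match
2 → match
3 → match
4 → no match
5 → match
6 → no match — must start with '2'
7 → match
8 → match
9 → match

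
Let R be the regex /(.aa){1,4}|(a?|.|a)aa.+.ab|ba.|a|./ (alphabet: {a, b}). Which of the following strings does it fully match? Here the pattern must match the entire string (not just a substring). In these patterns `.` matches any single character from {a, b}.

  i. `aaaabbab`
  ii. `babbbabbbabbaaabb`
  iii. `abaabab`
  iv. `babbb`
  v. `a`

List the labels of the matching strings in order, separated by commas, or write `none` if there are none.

i → match
ii → no match
iii → no match
iv → no match
v → match

i, v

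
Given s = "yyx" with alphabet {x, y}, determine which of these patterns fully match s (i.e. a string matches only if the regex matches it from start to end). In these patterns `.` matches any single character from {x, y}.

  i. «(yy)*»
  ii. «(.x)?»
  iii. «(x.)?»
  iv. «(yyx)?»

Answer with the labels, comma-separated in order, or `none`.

iv

i → no match
ii → no match
iii → no match
iv → match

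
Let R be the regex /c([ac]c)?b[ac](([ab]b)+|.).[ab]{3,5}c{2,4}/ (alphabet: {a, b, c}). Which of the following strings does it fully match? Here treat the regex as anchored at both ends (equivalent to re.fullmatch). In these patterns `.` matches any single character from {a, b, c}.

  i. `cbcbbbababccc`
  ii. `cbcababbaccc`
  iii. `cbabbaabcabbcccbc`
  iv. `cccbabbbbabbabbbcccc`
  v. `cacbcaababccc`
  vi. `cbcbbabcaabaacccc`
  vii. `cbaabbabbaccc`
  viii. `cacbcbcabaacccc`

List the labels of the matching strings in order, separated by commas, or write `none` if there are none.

i → match
ii → match
iii → no match
iv → match
v → match
vi → match
vii → match
viii → match

i, ii, iv, v, vi, vii, viii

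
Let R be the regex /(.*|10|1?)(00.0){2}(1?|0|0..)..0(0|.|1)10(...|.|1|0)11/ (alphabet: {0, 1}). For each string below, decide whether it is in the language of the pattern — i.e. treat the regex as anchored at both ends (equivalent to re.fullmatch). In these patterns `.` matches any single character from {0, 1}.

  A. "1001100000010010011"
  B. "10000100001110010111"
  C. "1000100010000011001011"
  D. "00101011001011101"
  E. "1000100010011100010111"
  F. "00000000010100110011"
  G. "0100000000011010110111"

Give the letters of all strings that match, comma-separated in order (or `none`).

C, E, F, G

A → no match
B → no match
C → match
D → no match — must end with "11"
E → match
F → match
G → match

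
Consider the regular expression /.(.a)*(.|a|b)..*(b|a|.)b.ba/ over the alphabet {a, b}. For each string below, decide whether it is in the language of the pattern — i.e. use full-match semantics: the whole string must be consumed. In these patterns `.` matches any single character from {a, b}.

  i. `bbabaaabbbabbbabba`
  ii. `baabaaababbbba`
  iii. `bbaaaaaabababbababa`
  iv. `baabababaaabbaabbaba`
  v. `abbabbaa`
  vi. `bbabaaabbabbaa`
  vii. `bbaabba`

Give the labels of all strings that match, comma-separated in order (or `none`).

ii, iii, iv

i → no match
ii → match
iii → match
iv → match
v → no match — must end with `ba`
vi → no match — must end with `ba`
vii → no match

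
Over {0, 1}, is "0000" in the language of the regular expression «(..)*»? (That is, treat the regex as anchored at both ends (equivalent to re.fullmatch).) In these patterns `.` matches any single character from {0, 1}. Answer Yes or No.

Yes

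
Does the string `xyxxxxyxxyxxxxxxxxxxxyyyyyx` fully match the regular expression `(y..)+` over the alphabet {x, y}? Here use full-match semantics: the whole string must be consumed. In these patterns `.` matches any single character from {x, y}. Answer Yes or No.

No

Every match must start with `y`, but `xyxxxxyxxyxxxxxxxxxxxyyyyyx` does not.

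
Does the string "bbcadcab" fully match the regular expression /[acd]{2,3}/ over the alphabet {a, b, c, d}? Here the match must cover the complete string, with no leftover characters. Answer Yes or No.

No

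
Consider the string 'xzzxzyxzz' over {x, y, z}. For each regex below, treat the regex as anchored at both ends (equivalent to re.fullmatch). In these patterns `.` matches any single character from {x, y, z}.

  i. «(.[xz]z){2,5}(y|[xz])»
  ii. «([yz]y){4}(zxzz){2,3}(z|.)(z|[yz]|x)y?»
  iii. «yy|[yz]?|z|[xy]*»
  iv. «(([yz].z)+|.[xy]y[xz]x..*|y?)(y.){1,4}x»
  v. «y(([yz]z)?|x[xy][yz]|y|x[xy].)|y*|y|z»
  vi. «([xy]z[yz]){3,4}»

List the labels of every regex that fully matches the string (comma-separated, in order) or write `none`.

i → no match
ii → no match
iii → no match
iv → no match — must end with 'x'
v → no match
vi → match

vi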